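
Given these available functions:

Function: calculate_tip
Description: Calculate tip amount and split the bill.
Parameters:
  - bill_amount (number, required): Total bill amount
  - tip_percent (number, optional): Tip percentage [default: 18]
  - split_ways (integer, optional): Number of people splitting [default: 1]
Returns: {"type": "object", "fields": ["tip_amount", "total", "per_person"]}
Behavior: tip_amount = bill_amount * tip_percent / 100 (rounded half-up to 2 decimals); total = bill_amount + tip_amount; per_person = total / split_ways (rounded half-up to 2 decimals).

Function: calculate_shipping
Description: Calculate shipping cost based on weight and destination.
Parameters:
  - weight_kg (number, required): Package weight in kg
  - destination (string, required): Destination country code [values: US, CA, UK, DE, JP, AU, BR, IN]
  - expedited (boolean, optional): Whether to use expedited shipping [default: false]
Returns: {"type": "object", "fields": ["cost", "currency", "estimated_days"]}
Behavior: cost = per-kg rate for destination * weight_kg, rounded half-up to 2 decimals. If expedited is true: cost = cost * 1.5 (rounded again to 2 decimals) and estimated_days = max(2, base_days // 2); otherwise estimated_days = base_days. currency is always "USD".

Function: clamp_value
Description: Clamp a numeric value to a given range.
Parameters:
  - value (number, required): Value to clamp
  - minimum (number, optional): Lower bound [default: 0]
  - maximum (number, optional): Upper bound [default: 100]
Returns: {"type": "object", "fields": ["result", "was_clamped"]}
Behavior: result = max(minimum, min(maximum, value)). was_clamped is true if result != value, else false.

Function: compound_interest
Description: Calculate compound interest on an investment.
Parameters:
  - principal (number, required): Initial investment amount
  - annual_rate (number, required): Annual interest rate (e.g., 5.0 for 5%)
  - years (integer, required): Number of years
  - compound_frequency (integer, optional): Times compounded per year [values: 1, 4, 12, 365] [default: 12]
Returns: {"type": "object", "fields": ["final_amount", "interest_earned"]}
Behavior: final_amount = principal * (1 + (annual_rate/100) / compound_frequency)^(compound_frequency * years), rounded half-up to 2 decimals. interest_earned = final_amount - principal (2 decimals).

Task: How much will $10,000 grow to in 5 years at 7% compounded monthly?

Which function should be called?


The task needs a function whose description is: Calculate compound interest on an investment.
compound_interest


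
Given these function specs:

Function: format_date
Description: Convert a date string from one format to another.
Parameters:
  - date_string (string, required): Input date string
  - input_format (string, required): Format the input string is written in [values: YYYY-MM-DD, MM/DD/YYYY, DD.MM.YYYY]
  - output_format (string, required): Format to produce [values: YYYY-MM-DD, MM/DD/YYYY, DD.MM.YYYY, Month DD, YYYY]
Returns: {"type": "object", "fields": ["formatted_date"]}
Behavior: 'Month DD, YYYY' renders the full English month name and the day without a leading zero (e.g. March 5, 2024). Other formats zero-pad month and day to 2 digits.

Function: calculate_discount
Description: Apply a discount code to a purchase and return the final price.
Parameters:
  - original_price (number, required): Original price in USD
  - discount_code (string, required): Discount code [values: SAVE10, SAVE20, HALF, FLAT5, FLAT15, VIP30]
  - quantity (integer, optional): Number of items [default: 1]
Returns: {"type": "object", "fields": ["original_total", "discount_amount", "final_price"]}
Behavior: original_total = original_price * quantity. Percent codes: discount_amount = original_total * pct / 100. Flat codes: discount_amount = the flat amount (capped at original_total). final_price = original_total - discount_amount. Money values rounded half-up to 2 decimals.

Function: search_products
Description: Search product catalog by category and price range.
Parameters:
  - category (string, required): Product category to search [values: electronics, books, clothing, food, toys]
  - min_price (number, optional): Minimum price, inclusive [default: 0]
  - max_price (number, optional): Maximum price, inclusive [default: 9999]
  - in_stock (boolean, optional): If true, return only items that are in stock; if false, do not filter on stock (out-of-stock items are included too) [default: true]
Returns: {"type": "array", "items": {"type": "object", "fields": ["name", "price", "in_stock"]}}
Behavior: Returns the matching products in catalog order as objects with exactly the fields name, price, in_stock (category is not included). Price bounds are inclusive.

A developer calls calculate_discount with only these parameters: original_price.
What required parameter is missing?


Required parameters: original_price, discount_code
Provided: original_price
Missing: discount_code
discount_code


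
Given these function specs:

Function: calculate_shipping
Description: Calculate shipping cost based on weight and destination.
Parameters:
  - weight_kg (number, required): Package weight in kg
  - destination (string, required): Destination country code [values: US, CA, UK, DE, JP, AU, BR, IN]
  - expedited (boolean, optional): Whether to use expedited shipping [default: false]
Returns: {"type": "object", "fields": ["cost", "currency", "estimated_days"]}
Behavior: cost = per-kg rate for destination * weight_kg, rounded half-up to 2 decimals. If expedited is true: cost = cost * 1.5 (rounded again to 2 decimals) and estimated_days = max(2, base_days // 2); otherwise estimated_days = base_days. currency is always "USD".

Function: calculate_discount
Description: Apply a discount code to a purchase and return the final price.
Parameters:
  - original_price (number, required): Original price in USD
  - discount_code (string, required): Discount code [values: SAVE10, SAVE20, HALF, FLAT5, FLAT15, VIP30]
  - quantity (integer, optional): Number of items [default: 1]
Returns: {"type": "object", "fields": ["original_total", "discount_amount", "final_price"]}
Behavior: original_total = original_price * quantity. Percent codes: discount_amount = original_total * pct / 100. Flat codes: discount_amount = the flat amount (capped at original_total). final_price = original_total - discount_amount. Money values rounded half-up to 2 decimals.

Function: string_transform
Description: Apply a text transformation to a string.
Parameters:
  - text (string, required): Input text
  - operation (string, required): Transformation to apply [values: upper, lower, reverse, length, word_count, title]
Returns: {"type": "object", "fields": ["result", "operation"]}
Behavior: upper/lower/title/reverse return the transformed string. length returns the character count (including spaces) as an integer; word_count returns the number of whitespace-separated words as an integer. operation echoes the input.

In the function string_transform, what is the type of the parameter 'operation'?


The string_transform spec declares:
  - operation (string, required): Transformation to apply [values: upper, lower, reverse, length, word_count, title]
Type:
string


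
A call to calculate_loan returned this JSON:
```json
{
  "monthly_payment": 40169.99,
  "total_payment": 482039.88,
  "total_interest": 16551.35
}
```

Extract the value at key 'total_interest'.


16551.35


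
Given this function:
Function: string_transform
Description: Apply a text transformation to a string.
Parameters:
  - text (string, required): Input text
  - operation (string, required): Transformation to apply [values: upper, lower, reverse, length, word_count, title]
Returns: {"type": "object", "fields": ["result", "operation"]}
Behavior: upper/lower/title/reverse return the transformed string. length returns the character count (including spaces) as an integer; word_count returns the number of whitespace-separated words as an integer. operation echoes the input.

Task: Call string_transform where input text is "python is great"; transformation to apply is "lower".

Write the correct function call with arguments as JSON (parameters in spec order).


Mapping each described value to its parameter name:
  'Input text' -> text = "python is great"
  'Transformation to apply' -> operation = "lower"
string_transform({"text": "python is great", "operation": "lower"})


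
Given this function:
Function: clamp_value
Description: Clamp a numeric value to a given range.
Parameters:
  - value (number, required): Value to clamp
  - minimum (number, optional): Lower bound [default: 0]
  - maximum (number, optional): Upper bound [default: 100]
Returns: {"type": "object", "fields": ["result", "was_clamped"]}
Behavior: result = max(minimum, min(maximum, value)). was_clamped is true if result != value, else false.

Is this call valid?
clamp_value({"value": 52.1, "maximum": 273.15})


Checking all required parameters present and types match... All valid.
Valid


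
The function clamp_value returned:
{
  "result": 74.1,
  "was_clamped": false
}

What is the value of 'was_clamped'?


false


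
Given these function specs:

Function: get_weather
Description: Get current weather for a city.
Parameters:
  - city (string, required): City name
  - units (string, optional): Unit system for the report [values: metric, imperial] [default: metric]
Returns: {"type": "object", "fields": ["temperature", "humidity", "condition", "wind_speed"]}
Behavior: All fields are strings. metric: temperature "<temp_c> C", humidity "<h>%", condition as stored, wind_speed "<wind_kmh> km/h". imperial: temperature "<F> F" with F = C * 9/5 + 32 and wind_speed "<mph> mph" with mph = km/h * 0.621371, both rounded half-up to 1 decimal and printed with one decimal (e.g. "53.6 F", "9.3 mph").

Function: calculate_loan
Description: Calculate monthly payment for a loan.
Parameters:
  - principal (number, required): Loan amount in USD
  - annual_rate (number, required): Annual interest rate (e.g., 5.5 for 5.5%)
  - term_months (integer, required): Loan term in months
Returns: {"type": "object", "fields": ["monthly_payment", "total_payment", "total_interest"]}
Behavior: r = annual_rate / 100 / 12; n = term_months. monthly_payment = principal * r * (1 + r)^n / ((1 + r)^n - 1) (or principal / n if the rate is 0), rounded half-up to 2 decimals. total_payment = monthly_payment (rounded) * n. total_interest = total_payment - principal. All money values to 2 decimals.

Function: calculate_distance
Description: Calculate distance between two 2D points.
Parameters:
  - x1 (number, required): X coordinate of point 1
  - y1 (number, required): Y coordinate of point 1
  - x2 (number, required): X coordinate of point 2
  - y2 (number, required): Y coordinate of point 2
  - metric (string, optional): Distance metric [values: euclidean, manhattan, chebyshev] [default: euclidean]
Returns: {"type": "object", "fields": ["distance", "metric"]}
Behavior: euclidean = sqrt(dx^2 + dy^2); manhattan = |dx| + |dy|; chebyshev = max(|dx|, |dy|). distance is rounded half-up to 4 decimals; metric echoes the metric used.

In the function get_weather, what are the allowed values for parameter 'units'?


The get_weather spec declares:
  - units (string, optional): Unit system for the report [values: metric, imperial] [default: metric]
Allowed values:
metric, imperial


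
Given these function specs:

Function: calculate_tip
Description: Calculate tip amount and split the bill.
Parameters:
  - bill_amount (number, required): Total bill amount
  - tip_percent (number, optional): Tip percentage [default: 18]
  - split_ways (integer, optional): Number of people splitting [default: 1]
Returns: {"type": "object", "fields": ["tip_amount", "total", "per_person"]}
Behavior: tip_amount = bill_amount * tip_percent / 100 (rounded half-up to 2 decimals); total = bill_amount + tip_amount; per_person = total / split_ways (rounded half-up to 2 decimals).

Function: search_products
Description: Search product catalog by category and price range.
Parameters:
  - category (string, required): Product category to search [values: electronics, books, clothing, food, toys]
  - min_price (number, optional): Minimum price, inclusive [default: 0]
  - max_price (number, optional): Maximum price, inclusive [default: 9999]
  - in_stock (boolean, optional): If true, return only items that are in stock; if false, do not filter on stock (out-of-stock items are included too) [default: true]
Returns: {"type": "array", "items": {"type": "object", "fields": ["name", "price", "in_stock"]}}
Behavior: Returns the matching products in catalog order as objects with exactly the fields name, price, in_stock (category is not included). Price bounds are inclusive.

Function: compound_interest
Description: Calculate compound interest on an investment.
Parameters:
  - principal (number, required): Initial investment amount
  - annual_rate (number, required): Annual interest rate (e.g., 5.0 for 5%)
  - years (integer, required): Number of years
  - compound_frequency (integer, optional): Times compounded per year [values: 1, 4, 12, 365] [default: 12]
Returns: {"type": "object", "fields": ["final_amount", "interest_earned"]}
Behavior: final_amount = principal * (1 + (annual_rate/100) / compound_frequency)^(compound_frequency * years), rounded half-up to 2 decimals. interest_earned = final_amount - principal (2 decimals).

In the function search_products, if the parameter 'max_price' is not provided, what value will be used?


The search_products spec declares:
  - max_price (number, optional): Maximum price, inclusive [default: 9999]
Default:
9999


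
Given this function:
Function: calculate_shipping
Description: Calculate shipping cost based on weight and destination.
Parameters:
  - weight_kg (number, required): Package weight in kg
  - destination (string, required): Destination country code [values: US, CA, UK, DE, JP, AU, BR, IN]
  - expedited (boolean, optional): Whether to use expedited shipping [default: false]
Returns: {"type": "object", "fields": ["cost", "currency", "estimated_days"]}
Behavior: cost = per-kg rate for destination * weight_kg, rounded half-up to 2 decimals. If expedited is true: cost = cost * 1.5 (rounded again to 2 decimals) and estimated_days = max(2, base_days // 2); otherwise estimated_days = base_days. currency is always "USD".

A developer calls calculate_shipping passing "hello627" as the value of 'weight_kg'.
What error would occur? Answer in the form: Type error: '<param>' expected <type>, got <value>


Spec: 'weight_kg' is declared as number; "hello627" is a string.
Type error: 'weight_kg' expected number, got "hello627"


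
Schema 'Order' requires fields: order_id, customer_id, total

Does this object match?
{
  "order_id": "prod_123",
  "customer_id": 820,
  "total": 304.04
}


Checking required fields... All present.
Valid - all required fields present


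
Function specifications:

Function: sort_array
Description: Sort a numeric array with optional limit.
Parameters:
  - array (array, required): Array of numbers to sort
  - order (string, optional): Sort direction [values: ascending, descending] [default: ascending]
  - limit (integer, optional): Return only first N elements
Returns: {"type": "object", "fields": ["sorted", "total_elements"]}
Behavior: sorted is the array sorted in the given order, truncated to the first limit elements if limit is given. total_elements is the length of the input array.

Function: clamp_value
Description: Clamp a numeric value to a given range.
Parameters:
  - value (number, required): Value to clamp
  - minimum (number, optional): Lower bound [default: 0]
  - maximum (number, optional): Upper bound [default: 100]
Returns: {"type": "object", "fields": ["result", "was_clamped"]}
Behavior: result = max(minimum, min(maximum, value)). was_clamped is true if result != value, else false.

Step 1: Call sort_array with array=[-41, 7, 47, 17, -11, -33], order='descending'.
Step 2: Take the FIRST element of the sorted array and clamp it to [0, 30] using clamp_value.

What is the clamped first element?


Step 1: sort_array(order=descending)
  sorted: [47, 17, 7, -11, -33, -41]
  -> first element = 47
Step 2: clamp_value(value=47, minimum=0, maximum=30)
  result = max(0, min(30, 47)) = max(0, 30) = 30
  was_clamped = (30 != 47) = true
  -> result = 30
30


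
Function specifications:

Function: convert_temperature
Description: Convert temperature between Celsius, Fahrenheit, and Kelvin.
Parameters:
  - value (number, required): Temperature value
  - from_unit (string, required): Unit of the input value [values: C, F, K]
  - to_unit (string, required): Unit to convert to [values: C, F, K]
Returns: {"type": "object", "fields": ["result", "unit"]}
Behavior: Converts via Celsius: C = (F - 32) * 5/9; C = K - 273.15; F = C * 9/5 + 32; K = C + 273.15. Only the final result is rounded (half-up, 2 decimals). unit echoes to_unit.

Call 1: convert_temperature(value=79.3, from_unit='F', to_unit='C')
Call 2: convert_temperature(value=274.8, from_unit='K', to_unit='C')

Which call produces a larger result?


Call 1:
  To C: (79.3 - 32) * 5/9 = 26.277778
  Target is C: 26.277778
  Round to 2 decimals: 26.28
  -> 26.28 C
Call 2:
  To C: 274.8 - 273.15 = 1.65
  Target is C: 1.65
  Round to 2 decimals: 1.65
  -> 1.65 C
Call 1 (26.28 C)


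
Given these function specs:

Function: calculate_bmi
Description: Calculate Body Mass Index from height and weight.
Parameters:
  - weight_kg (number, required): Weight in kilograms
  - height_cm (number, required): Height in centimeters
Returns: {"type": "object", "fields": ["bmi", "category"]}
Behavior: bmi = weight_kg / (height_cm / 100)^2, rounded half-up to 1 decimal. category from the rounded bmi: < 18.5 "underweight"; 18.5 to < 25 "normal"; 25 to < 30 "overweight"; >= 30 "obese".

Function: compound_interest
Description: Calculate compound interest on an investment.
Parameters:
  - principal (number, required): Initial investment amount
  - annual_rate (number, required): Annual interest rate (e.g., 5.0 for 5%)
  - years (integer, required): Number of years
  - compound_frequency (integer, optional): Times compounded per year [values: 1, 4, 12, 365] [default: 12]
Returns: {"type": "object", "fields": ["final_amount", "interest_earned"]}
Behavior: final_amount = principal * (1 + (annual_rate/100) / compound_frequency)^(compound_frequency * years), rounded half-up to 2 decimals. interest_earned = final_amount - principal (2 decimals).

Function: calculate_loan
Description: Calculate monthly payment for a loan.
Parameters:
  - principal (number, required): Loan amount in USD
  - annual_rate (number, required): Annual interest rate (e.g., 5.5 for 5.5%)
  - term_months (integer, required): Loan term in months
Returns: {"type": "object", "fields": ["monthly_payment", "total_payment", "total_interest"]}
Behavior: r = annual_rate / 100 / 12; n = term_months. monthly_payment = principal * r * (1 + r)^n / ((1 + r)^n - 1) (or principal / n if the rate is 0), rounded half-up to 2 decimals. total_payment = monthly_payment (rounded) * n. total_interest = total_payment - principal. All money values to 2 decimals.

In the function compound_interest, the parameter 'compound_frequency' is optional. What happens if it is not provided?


The compound_interest spec declares:
  - compound_frequency (integer, optional): Times compounded per year [values: 1, 4, 12, 365] [default: 12]
It defaults to 12


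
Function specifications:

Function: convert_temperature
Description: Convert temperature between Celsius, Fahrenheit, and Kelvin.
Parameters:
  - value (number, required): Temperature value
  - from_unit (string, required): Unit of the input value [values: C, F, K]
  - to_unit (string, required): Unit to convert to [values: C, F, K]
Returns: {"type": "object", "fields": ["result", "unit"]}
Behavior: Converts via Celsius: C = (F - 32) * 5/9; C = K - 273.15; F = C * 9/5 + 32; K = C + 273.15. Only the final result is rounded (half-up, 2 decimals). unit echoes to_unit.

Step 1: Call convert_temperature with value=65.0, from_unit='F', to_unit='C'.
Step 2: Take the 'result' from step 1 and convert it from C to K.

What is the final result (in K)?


Step 1: convert_temperature(value=65.0, from_unit=F, to_unit=C)
  To C: (65 - 32) * 5/9 = 18.333333
  Target is C: 18.333333
  Round to 2 decimals: 18.33
  -> result = 18.33 C
Step 2: convert_temperature(value=18.33, from_unit=C, to_unit=K)
  Input already in C: 18.33
  To K: 18.33 + 273.15 = 291.48
  Round to 2 decimals: 291.48
  -> result = 291.48 K
291.48 K


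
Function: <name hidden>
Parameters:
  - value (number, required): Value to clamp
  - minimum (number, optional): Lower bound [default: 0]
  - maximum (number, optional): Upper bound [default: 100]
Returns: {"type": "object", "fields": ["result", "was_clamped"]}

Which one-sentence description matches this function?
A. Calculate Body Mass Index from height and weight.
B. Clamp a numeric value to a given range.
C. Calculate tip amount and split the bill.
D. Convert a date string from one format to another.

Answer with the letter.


Parameters value, minimum, maximum and return ["result", "was_clamped"] fit: Clamp a numeric value to a given range.
B


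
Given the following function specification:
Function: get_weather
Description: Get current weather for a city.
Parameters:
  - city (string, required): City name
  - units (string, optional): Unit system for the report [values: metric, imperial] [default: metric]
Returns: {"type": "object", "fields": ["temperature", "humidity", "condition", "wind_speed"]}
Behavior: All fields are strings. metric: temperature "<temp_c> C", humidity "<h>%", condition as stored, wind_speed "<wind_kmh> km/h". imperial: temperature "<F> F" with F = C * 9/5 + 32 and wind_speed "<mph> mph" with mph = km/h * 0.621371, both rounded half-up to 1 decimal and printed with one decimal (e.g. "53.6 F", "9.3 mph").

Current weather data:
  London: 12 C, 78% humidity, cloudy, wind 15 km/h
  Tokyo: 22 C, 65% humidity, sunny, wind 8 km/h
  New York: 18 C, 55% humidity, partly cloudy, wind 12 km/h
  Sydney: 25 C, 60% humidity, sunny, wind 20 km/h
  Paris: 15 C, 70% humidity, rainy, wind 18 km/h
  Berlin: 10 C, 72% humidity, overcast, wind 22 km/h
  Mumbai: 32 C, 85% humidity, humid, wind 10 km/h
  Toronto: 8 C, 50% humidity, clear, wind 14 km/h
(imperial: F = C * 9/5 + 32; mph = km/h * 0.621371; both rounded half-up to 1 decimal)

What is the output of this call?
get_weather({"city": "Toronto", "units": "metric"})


Toronto record: 8 C, 50%, clear, 14 km/h
metric: report values as stored ('<temp_c> C', '<humidity>%', '<wind_kmh> km/h')
Output:
{"temperature": "8 C", "humidity": "50%", "condition": "clear", "wind_speed": "14 km/h"}


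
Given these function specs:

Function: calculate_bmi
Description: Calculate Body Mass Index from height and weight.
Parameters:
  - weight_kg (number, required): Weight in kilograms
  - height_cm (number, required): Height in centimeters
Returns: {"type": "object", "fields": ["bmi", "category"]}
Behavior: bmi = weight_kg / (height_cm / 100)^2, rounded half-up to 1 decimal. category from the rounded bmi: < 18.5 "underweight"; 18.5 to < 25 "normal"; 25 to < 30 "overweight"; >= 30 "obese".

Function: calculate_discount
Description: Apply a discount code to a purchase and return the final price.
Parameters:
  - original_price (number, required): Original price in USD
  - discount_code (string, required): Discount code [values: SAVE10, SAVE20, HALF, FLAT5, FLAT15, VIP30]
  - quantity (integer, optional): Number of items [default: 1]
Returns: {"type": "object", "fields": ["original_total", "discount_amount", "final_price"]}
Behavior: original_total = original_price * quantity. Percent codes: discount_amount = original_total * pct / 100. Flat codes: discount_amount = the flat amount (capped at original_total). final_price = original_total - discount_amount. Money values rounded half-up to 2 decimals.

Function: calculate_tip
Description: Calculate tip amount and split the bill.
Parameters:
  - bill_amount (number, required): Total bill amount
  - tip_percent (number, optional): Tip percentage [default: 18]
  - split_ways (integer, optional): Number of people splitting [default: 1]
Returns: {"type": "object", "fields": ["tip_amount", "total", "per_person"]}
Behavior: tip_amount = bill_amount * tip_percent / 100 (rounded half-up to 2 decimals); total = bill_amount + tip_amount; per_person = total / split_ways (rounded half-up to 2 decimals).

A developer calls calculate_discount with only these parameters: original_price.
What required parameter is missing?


Required parameters: original_price, discount_code
Provided: original_price
Missing: discount_code
discount_code


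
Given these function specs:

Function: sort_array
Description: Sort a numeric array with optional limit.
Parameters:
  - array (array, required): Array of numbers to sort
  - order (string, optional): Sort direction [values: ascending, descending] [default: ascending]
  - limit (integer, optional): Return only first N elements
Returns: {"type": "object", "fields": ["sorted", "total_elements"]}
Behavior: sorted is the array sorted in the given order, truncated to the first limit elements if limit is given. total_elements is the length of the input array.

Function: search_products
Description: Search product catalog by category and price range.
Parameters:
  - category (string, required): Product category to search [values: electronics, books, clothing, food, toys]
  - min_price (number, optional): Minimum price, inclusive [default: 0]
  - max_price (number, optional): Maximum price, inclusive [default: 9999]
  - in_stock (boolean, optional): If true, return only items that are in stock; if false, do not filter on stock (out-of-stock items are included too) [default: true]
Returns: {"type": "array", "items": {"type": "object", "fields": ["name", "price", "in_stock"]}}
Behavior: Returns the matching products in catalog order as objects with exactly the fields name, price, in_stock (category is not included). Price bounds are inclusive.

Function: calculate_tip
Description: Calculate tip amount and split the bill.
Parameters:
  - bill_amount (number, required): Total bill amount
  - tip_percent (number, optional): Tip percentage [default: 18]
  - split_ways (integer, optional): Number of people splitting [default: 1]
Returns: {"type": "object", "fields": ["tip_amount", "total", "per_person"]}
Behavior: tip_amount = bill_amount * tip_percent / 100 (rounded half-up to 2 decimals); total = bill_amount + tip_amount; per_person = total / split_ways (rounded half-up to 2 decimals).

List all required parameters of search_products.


Parameters of search_products and their required/optional flag:
  category: required
  min_price: optional
  max_price: optional
  in_stock: optional
category


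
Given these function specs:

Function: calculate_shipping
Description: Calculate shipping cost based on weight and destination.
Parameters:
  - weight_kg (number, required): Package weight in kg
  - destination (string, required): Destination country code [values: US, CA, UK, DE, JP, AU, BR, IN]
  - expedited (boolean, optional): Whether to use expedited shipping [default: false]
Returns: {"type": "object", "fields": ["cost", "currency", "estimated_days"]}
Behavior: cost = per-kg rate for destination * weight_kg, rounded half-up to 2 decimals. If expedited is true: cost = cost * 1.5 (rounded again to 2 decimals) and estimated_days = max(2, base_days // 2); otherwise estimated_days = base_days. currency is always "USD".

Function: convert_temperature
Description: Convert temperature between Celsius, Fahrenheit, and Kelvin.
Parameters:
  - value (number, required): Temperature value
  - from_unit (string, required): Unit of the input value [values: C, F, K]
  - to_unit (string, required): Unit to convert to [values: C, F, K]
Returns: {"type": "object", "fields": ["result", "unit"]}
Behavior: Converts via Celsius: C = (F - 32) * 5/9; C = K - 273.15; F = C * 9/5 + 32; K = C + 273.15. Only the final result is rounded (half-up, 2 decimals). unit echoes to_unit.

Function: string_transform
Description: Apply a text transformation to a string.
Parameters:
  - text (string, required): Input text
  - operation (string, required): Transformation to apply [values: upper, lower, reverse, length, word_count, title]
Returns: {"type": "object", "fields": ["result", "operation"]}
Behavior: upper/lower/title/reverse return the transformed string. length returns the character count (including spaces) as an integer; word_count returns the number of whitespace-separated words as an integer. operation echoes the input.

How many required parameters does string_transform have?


Parameters of string_transform: text (required), operation (required)
Required count:
2


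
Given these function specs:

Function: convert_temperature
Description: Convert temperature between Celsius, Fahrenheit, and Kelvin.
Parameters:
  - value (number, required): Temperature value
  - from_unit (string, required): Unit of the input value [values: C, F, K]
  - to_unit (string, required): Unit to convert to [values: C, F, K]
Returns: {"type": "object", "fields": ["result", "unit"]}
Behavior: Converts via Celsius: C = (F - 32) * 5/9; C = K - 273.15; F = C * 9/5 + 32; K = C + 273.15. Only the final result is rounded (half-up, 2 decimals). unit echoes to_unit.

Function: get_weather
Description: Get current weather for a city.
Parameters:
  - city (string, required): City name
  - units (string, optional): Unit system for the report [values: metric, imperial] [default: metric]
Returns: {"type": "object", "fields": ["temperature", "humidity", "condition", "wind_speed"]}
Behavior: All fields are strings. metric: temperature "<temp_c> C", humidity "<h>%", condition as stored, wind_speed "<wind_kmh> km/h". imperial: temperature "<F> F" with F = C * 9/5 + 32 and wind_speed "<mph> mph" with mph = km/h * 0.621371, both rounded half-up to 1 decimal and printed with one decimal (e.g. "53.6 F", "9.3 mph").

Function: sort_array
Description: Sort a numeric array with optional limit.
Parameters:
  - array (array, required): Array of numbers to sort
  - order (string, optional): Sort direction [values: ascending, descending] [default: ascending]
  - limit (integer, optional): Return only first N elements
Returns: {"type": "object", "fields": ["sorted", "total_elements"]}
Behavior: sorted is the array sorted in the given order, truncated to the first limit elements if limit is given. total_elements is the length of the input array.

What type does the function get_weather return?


The get_weather spec declares Returns: {"type": "object", "fields": ["temperature", "humidity", "condition", "wind_speed"]}
Type:
object


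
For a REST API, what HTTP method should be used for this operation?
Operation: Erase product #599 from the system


GET = read, POST = create, PUT = update/replace, DELETE = remove
This operation is a removal.
DELETE


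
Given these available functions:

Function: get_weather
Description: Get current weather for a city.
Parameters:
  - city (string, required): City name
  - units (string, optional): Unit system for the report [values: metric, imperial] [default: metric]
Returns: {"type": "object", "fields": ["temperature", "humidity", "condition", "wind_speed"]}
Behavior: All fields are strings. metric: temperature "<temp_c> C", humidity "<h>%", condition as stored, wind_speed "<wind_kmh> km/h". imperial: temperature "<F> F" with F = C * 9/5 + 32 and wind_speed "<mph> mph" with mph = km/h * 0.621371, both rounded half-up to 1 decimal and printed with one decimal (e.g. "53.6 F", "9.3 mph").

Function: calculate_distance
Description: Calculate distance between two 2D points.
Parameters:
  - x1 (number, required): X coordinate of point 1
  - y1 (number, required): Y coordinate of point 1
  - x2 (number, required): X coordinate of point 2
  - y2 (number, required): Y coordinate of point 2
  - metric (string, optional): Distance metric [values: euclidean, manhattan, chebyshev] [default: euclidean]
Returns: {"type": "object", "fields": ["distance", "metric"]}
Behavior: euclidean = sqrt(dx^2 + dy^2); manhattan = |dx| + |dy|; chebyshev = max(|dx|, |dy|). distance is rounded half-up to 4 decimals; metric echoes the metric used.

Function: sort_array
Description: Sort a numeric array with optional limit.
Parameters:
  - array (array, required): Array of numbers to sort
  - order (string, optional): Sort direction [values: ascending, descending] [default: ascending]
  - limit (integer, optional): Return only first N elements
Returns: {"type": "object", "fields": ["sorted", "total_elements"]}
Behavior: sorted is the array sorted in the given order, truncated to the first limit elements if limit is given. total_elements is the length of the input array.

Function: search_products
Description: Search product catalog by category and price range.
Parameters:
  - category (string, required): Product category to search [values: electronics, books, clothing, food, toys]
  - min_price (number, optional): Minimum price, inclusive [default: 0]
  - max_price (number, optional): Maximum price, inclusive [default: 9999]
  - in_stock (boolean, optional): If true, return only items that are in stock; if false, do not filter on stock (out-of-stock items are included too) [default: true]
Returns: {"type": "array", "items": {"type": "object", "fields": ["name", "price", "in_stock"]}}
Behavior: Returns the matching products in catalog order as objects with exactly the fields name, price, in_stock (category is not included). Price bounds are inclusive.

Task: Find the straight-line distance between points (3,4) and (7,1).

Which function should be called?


The task needs a function whose description is: Calculate distance between two 2D points.
calculate_distance


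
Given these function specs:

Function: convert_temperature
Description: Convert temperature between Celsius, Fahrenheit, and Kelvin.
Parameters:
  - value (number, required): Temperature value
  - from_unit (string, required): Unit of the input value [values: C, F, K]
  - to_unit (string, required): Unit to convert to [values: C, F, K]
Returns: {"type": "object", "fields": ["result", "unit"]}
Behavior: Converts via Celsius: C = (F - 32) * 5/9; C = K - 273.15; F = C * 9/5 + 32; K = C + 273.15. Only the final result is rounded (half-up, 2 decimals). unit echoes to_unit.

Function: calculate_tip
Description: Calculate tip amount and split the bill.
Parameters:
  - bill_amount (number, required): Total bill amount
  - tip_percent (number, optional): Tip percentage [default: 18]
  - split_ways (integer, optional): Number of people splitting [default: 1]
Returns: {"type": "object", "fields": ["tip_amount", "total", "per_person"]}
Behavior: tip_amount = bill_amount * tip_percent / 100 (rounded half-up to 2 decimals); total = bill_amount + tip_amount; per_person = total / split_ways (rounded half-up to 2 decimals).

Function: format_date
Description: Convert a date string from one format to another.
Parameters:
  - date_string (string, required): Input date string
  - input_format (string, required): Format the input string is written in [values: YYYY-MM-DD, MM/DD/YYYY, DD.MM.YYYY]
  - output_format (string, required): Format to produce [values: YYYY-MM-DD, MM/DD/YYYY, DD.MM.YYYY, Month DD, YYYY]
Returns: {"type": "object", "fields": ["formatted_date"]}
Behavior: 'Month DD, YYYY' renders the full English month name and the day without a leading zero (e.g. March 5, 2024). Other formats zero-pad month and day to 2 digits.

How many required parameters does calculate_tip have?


Parameters of calculate_tip: bill_amount (required), tip_percent (optional), split_ways (optional)
Required count:
1


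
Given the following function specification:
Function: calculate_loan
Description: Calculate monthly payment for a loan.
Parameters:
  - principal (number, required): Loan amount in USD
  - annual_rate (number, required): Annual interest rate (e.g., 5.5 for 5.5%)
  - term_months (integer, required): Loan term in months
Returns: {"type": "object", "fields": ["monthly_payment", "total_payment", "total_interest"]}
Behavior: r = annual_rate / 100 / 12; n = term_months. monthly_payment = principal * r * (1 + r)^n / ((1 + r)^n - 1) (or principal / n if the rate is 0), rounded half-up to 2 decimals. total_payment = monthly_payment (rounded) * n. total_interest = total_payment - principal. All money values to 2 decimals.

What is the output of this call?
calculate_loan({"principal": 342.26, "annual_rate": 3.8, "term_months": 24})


r = 3.8 / 100 / 12 = 0.003166666667 (keep full precision)
(1 + r)^24 = 1.07883302
monthly_payment = 342.26 * 0.003166666667 * 1.07883302 / (1.07883302 - 1) = 14.832165 -> 14.83
total_payment = 14.83 * 24 = 355.92
total_interest = 355.92 - 342.26 = 13.66
Output:
{"monthly_payment": 14.83, "total_payment": 355.92, "total_interest": 13.66}


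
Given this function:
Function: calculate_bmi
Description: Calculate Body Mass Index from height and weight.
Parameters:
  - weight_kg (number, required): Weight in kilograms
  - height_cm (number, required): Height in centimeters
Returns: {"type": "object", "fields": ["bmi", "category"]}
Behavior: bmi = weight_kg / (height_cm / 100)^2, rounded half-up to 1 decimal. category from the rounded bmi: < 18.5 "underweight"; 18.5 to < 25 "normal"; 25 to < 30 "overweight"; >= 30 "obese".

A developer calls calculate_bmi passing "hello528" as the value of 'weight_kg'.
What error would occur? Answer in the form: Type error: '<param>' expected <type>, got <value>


Spec: 'weight_kg' is declared as number; "hello528" is a string.
Type error: 'weight_kg' expected number, got "hello528"


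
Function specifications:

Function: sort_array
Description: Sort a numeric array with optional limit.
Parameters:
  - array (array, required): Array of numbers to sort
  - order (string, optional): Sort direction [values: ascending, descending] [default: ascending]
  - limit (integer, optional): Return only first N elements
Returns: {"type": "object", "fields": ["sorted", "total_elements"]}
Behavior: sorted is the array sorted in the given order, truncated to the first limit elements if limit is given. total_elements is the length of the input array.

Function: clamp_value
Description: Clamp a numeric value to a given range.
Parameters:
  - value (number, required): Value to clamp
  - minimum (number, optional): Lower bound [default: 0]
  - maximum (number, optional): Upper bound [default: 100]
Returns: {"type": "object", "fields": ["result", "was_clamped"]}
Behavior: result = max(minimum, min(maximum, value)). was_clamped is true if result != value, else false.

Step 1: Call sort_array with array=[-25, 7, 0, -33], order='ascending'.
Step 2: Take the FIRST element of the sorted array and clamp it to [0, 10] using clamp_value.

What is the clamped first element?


Step 1: sort_array(order=ascending)
  sorted: [-33, -25, 0, 7]
  -> first element = -33
Step 2: clamp_value(value=-33, minimum=0, maximum=10)
  result = max(0, min(10, -33)) = max(0, -33) = 0
  was_clamped = (0 != -33) = true
  -> result = 0
0


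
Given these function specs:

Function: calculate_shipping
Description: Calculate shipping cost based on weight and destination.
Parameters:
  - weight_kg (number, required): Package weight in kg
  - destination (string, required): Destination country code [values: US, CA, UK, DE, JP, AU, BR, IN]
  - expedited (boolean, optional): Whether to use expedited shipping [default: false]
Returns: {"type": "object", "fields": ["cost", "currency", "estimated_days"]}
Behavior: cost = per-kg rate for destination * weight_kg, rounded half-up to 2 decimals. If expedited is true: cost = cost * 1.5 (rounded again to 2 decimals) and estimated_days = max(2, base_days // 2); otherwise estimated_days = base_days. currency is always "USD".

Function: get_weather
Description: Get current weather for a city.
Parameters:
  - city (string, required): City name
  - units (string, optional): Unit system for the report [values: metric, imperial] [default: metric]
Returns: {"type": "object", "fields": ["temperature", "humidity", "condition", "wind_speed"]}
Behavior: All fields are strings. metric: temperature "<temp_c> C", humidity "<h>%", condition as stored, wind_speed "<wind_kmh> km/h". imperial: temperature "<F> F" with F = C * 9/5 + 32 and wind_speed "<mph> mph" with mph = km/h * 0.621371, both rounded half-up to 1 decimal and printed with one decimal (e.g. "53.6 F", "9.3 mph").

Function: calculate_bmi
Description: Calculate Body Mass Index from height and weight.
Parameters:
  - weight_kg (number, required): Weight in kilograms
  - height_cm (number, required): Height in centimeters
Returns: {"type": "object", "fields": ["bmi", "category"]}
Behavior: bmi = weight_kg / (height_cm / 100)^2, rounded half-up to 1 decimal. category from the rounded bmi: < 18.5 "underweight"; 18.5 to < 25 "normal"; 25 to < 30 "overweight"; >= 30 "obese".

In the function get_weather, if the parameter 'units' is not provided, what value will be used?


The get_weather spec declares:
  - units (string, optional): Unit system for the report [values: metric, imperial] [default: metric]
Default:
metric
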